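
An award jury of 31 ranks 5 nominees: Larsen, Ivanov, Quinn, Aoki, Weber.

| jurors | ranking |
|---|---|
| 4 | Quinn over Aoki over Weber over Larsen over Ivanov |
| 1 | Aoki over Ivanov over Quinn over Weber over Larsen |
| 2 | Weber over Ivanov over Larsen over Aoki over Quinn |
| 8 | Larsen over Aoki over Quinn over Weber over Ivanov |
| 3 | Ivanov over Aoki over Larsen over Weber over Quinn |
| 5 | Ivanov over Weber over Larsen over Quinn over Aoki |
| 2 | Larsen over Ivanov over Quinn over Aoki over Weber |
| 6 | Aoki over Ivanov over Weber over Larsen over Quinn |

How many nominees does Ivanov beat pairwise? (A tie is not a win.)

3

Ivanov against each rival (31 jurors):
Ivanov vs Larsen: Ivanov is ranked higher on 1+2+3+5+6 = 17 ballots, Larsen on 14. Ivanov wins 17–14.
Ivanov vs Quinn: 1+2+3+5+2+6 = 19 for Ivanov, 12 for Quinn — Ivanov by 19–12.
Ivanov vs Aoki: Ivanov preferred on 2+3+5+2 = 12 ballots; Aoki wins 19–12.
Ivanov vs Weber: Ivanov, 17–14.
Ivanov beats Larsen, Quinn, Weber; loses to Aoki — 3 pairwise wins.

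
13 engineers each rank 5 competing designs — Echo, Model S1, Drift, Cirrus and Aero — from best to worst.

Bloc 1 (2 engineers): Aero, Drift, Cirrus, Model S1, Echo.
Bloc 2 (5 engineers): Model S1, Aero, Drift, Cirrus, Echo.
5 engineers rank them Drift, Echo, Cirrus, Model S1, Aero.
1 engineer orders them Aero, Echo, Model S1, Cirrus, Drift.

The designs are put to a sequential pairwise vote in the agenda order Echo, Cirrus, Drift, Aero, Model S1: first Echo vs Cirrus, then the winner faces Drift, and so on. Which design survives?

Round 1: Echo vs Cirrus — 6–7, Cirrus advances.
Round 2: Cirrus vs Drift — 1–12, Drift advances.
Round 3: Drift vs Aero — 5–8, Aero advances.
Round 4: Aero vs Model S1 — 3–10, Model S1 advances.
The agenda winner is Model S1.

Model S1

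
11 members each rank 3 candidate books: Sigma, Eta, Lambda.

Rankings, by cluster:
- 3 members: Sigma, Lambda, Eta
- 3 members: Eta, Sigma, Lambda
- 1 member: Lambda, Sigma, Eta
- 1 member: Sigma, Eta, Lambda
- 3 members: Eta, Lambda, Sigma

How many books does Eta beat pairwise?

2

Eta against each rival (11 members):
Eta vs Sigma: Eta, 6–5.
Eta vs Lambda: Eta preferred on 3+1+3 = 7 ballots; Eta wins 7–4.
Eta beats Sigma, Lambda — 2 pairwise wins.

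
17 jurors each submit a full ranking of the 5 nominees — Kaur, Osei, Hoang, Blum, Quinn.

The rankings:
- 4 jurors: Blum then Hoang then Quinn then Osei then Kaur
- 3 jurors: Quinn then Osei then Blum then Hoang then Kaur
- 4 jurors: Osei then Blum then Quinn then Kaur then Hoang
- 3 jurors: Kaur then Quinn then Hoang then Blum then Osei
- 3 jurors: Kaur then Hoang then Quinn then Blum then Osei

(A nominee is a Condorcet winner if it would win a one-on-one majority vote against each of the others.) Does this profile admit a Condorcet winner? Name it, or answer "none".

Quinn

Check each pair by majority over 17 ballots:
Kaur vs Osei: Osei, 11–6.
Kaur–Hoang: Kaur 10–7.
Kaur vs Blum: Blum, 11–6.
Kaur–Quinn: Quinn 11–6.
Osei vs Hoang: Hoang, 10–7.
Osei vs Blum: Blum, 10–7.
Osei–Quinn: Quinn 13–4.
Hoang vs Blum: Blum, 11–6.
Hoang–Quinn: Quinn 10–7.
Blum vs Quinn: Quinn wins 9–8.
Quinn wins every pairwise contest, so Quinn is the Condorcet winner.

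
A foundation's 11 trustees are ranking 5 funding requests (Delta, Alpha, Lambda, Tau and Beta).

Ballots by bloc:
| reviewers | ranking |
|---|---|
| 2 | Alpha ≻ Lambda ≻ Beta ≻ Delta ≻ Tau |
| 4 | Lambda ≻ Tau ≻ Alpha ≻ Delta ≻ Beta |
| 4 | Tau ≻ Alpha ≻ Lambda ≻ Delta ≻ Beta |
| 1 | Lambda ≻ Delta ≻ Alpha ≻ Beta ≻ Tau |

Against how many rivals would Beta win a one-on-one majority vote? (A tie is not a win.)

Beta against each rival (11 reviewers):
Beta vs Delta: Beta preferred on 2 ballots; Delta wins 9–2.
Beta vs Alpha: Alpha wins 11–0.
Beta vs Lambda: Beta is ranked higher on 0 ballots, Lambda on 11. Lambda wins 11–0.
Beta vs Tau: Tau wins 8–3.
Beta beats no one; loses to Delta, Alpha, Lambda, Tau — 0 pairwise wins.

0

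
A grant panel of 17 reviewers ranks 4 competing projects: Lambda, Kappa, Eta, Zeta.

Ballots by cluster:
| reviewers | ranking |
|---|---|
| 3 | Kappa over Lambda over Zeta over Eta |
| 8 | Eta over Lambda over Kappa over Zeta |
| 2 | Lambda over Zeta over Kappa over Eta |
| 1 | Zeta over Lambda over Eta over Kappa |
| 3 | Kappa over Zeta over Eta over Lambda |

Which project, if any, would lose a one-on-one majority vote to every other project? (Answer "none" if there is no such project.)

Head-to-head results (17 reviewers):
Lambda–Kappa: Lambda 11–6.
Lambda vs Eta: 6 to 11, Eta.
Lambda vs Zeta: Lambda wins 13–4.
Kappa vs Eta: Eta wins 9–8.
Kappa vs Zeta: Kappa wins 14–3.
Eta vs Zeta: 8 for Eta, 9 for Zeta — Zeta by 9–8.
No project is winless: Lambda beats Kappa; Kappa beats Zeta; Eta beats Lambda; Zeta beats Eta. There is no Condorcet loser.

none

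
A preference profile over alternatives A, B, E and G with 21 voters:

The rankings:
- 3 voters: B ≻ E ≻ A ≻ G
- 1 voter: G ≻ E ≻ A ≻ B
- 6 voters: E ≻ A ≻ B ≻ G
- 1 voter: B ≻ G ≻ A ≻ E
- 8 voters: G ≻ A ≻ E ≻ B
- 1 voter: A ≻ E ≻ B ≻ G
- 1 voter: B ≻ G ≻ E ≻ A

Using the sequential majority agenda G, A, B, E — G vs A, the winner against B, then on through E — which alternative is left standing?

Round 1: G vs A — 11–10, G advances.
Round 2: G vs B — 9–12, B advances.
Round 3: B vs E — 5–16, E advances.
The agenda winner is E.

E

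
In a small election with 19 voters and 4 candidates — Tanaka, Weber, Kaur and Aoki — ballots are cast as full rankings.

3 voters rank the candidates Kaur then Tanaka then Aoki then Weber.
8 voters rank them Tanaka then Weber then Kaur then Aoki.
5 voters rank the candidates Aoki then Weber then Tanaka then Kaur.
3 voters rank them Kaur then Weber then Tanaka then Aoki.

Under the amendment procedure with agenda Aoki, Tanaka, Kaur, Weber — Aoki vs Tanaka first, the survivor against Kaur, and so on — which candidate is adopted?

Round 1: Aoki vs Tanaka — 5–14, Tanaka advances.
Round 2: Tanaka vs Kaur — 13–6, Tanaka advances.
Round 3: Tanaka vs Weber — 11–8, Tanaka advances.
The agenda winner is Tanaka.

Tanaka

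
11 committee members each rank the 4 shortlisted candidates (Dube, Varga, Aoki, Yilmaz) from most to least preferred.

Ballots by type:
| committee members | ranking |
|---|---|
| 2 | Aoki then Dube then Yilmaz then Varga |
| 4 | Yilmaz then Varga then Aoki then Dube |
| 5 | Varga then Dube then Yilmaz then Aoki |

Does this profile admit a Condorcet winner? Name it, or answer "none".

Pairwise majorities:
Dube vs Varga: Dube preferred on 2 ballots; Varga wins 9–2.
Dube vs Aoki: Dube is ranked higher on 5 ballots, Aoki on 6. Aoki wins 6–5.
Dube vs Yilmaz: Dube preferred on 2+5 = 7 ballots; Dube wins 7–4.
Varga vs Aoki: Varga preferred on 4+5 = 9 ballots; Varga wins 9–2.
Varga vs Yilmaz: 5 for Varga, 6 for Yilmaz — Yilmaz by 6–5.
Aoki vs Yilmaz: 2 for Aoki, 9 for Yilmaz — Yilmaz by 9–2.
Each candidate drops at least one matchup (Dube loses to Varga; Varga loses to Yilmaz; Aoki loses to Varga; Yilmaz loses to Dube); the cycle Dube beats Yilmaz beats Varga beats Dube rules out a Condorcet winner.

none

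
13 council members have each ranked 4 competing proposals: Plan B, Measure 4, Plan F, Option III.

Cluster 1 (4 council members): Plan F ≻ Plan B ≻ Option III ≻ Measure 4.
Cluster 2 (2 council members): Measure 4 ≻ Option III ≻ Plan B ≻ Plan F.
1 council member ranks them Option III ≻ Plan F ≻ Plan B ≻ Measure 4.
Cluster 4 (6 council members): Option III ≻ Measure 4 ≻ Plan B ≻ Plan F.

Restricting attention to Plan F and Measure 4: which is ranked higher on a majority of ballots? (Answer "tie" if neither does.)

Ballots ranking Plan F above Measure 4: 4 + 1 = 5.
Ballots ranking Measure 4 above Plan F: 13 − 5 = 8.
Measure 4 wins the head-to-head 8–5.

Measure 4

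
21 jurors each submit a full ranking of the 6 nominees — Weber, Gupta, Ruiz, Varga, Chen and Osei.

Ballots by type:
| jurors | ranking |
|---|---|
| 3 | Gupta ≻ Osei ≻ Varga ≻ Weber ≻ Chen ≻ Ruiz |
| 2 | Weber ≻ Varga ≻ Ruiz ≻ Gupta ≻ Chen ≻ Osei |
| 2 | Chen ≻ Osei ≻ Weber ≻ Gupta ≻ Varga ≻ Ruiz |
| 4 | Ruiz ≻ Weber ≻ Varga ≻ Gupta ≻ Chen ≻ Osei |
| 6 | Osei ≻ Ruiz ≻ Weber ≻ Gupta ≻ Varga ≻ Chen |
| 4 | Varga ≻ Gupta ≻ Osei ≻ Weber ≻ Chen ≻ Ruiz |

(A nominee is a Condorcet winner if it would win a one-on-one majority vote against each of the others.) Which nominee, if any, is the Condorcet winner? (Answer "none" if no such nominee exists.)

Head-to-head results (21 jurors):
Weber vs Gupta: 2+2+4+6 = 14 for Weber, 7 for Gupta — Weber by 14–7.
Weber vs Ruiz: Weber preferred on 3+2+2+4 = 11 ballots; Weber wins 11–10.
Weber vs Varga: Weber preferred on 2+2+4+6 = 14 ballots; Weber wins 14–7.
Weber vs Chen: Weber preferred on 3+2+4+6+4 = 19 ballots; Weber wins 19–2.
Weber vs Osei: Osei wins 15–6.
Gupta vs Ruiz: Ruiz, 12–9.
Gupta–Varga: Gupta 11–10.
Gupta vs Chen: Gupta wins 19–2.
Gupta vs Osei: Gupta is ranked higher on 3+2+4+4 = 13 ballots, Osei on 8. Gupta wins 13–8.
Ruiz vs Varga: Varga, 11–10.
Ruiz vs Chen: Ruiz preferred on 2+4+6 = 12 ballots; Ruiz wins 12–9.
Ruiz vs Osei: 2+4 = 6 for Ruiz, 15 for Osei — Osei by 15–6.
Varga vs Chen: 3+2+4+6+4 = 19 for Varga, 2 for Chen — Varga by 19–2.
Varga vs Osei: Osei wins 11–10.
Chen vs Osei: 2+2+4 = 8 for Chen, 13 for Osei — Osei by 13–8.
Each nominee drops at least one matchup (Weber loses to Osei; Gupta loses to Weber; Ruiz loses to Weber; Varga loses to Weber; Chen loses to Weber; Osei loses to Gupta); the cycle Weber → Gupta → Osei → Weber rules out a Condorcet winner.

none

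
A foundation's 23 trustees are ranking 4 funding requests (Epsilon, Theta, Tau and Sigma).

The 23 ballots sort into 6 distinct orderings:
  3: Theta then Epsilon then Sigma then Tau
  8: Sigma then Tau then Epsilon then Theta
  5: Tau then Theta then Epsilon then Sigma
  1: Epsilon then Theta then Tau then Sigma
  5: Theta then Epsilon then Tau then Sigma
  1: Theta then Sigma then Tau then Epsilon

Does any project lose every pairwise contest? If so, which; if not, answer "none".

Head-to-head results (23 reviewers):
Epsilon vs Theta: Theta wins 14–9.
Epsilon vs Tau: 3+1+5 = 9 for Epsilon, 14 for Tau — Tau by 14–9.
Epsilon–Sigma: Epsilon 14–9.
Theta vs Tau: 3+1+5+1 = 10 for Theta, 13 for Tau — Tau by 13–10.
Theta vs Sigma: Theta, 15–8.
Tau vs Sigma: Sigma wins 12–11.
Each project has at least one pairwise win (Epsilon beats Sigma; Theta beats Epsilon; Tau beats Epsilon; Sigma beats Tau) — no Condorcet loser.

none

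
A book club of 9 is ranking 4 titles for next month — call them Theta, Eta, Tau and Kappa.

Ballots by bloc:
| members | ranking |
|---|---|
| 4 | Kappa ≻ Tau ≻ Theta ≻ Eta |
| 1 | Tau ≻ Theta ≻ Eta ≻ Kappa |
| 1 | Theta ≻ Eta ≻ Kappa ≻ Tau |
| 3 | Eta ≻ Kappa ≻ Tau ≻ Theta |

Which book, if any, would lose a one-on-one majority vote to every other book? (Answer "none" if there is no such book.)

Pairwise majorities:
Theta vs Eta: Theta is ranked higher on 4+1+1 = 6 ballots, Eta on 3. Theta wins 6–3.
Theta vs Tau: Theta preferred on 1 ballot; Tau wins 8–1.
Theta vs Kappa: Theta preferred on 1+1 = 2 ballots; Kappa wins 7–2.
Eta vs Tau: Eta is ranked higher on 1+3 = 4 ballots, Tau on 5. Tau wins 5–4.
Eta vs Kappa: 1+1+3 = 5 for Eta, 4 for Kappa — Eta by 5–4.
Tau vs Kappa: Tau preferred on 1 ballot; Kappa wins 8–1.
Every book wins at least one matchup (Theta beats Eta; Eta beats Kappa; Tau beats Theta; Kappa beats Theta), so there is no Condorcet loser.

none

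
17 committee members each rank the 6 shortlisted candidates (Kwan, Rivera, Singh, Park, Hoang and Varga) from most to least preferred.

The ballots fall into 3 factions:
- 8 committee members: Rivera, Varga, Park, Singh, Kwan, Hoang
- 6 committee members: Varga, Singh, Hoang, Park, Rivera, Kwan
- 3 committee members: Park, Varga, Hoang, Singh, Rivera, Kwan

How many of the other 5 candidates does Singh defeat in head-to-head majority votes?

3

Singh against each rival (17 committee members):
Singh vs Kwan: Singh wins 17–0.
Singh vs Rivera: Singh wins 9–8.
Singh vs Park: 6 to 11, Park.
Singh vs Hoang: Singh, 14–3.
Singh vs Varga: 0 to 17, Varga.
Singh beats Kwan, Rivera, Hoang; loses to Park, Varga — 3 pairwise wins.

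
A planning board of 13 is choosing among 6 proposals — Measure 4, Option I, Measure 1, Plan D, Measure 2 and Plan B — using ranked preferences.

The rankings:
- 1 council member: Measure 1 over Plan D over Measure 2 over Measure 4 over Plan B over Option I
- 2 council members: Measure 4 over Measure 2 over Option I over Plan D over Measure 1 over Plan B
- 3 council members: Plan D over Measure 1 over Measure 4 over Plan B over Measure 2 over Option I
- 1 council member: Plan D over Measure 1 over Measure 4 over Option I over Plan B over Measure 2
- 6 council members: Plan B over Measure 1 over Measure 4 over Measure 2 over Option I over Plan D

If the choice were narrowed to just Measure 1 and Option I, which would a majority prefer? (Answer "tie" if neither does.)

Ballots ranking Measure 1 above Option I: 1 + 3 + 1 + 6 = 11.
Ballots ranking Option I above Measure 1: 13 − 11 = 2.
Measure 1 wins the head-to-head 11–2.

Measure 1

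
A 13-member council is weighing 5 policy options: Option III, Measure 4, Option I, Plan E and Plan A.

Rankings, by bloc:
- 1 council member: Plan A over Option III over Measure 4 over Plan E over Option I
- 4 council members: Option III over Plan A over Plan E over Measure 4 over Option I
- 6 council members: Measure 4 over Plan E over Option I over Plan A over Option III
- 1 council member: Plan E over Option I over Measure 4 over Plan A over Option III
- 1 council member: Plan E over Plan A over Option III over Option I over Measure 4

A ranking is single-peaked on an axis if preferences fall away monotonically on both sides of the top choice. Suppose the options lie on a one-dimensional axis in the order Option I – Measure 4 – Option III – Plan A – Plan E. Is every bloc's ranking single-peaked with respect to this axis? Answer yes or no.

no

Axis positions: Option I=1, Measure 4=2, Option III=3, Plan A=4, Plan E=5.
Bloc 1 (peak Plan A at position 4): ranking walks positions 4-3-2-5-1, expanding outward from the peak — single-peaked.
Bloc 2 (peak Option III at position 3): ranking walks positions 3-4-5-2-1, expanding outward from the peak — single-peaked.
Bloc 3: ranking walks positions 2-5-1-4-3; Plan E is ranked above Option III even though Option III lies between Plan E and the peak Measure 4 on the axis — preferences dip and rise again. Not single-peaked.
Bloc 4: ranking walks positions 5-1-2-4-3; Option I is ranked above Plan A even though Plan A lies between Option I and the peak Plan E on the axis — preferences dip and rise again. Not single-peaked.
Bloc 5: ranking walks positions 5-4-3-1-2; Option I is ranked above Measure 4 even though Measure 4 lies between Option I and the peak Plan E on the axis — preferences dip and rise again. Not single-peaked.
Bloc 3 violates single-peakedness, so the profile is not single-peaked on this axis.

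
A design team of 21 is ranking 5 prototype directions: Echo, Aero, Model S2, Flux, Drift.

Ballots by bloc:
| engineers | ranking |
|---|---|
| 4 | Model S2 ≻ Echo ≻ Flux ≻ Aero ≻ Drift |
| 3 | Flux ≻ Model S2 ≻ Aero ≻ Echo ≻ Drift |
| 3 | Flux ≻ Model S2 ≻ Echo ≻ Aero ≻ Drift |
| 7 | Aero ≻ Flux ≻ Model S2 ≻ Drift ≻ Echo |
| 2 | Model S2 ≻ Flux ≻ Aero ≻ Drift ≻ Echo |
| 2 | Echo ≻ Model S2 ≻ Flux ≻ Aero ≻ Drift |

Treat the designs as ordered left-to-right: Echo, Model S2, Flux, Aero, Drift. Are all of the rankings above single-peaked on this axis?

Axis positions: Echo=1, Model S2=2, Flux=3, Aero=4, Drift=5.
Bloc 1 (peak Model S2 at position 2): ranking walks positions 2-1-3-4-5, expanding outward from the peak — single-peaked.
Bloc 2 (peak Flux at position 3): ranking walks positions 3-2-4-1-5, expanding outward from the peak — single-peaked.
Bloc 3 (peak Flux at position 3): ranking walks positions 3-2-1-4-5, expanding outward from the peak — single-peaked.
Bloc 4 (peak Aero at position 4): ranking walks positions 4-3-2-5-1, expanding outward from the peak — single-peaked.
Bloc 5 (peak Model S2 at position 2): ranking walks positions 2-3-4-5-1, expanding outward from the peak — single-peaked.
Bloc 6 (peak Echo at position 1): ranking walks positions 1-2-3-4-5, expanding outward from the peak — single-peaked.
Every ranking is single-peaked on this axis.

yes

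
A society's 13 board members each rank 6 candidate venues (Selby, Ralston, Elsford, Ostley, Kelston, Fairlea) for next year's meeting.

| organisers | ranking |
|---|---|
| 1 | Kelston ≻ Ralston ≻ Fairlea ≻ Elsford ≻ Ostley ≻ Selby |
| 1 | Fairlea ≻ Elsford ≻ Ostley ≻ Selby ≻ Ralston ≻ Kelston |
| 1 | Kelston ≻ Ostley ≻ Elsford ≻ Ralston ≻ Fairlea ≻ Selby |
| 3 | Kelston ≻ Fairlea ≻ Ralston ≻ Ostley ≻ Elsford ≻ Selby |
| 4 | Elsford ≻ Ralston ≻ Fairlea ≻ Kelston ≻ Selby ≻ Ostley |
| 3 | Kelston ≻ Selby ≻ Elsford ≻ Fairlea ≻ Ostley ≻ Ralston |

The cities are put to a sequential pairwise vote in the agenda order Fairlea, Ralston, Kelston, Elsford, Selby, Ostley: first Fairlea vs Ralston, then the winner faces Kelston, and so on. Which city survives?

Round 1: Fairlea vs Ralston — 7–6, Fairlea advances.
Round 2: Fairlea vs Kelston — 5–8, Kelston advances.
Round 3: Kelston vs Elsford — 8–5, Kelston advances.
Round 4: Kelston vs Selby — 12–1, Kelston advances.
Round 5: Kelston vs Ostley — 12–1, Kelston advances.
The agenda winner is Kelston.

Kelston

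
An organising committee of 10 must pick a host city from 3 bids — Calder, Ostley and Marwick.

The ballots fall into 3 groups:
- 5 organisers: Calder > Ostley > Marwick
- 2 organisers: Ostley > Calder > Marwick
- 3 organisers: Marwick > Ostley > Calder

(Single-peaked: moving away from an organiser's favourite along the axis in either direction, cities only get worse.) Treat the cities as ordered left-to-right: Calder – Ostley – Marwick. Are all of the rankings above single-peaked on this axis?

yes

Axis positions: Calder=1, Ostley=2, Marwick=3.
Group 1 (peak Calder at position 1): ranking walks positions 1-2-3, expanding outward from the peak — single-peaked.
Group 2 (peak Ostley at position 2): ranking walks positions 2-1-3, expanding outward from the peak — single-peaked.
Group 3 (peak Marwick at position 3): ranking walks positions 3-2-1, expanding outward from the peak — single-peaked.
Every ranking is single-peaked on this axis.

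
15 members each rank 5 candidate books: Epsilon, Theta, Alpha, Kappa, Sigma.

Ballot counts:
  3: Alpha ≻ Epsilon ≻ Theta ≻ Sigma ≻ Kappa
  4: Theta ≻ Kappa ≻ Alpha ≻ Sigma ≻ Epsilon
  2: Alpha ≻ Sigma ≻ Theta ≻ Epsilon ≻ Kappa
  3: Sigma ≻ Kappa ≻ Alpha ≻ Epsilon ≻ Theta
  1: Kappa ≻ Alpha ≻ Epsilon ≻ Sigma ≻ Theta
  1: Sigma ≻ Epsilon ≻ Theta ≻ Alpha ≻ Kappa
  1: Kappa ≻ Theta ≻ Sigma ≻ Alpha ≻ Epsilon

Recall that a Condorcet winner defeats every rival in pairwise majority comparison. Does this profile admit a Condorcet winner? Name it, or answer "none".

none

Pairwise majorities:
Epsilon vs Theta: Epsilon, 8–7.
Epsilon vs Alpha: Epsilon is ranked higher on 1 ballot, Alpha on 14. Alpha wins 14–1.
Epsilon vs Kappa: Kappa, 9–6.
Epsilon vs Sigma: Epsilon is ranked higher on 3+1 = 4 ballots, Sigma on 11. Sigma wins 11–4.
Theta vs Alpha: 4+1+1 = 6 for Theta, 9 for Alpha — Alpha by 9–6.
Theta vs Kappa: Theta wins 10–5.
Theta–Sigma: Theta 8–7.
Alpha–Kappa: Kappa 9–6.
Alpha vs Sigma: Alpha is ranked higher on 3+4+2+1 = 10 ballots, Sigma on 5. Alpha wins 10–5.
Kappa vs Sigma: Sigma wins 9–6.
Each book drops at least one matchup (Epsilon loses to Alpha; Theta loses to Epsilon; Alpha loses to Kappa; Kappa loses to Theta; Sigma loses to Theta); the cycle Epsilon beats Theta beats Kappa beats Epsilon rules out a Condorcet winner.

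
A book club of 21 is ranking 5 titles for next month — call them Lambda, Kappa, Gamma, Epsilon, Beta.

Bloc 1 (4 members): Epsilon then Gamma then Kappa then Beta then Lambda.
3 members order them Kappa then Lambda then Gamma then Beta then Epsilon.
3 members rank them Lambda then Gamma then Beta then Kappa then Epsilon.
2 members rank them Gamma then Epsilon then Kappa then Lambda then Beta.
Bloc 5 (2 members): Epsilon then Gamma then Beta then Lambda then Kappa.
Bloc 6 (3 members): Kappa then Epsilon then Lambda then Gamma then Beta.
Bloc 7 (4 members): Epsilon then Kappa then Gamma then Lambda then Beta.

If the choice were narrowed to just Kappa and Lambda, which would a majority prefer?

Kappa

Ballots ranking Kappa above Lambda: 4 + 3 + 2 + 3 + 4 = 16.
Ballots ranking Lambda above Kappa: 21 − 16 = 5.
Kappa wins the head-to-head 16–5.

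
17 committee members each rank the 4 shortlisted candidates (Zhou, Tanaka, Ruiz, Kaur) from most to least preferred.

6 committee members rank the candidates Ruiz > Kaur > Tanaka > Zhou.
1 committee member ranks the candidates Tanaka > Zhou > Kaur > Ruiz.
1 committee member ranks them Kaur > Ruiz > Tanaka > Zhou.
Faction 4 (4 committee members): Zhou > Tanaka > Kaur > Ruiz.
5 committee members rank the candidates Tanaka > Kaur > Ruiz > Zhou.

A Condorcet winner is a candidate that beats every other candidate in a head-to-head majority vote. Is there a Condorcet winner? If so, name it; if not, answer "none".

Pairwise majorities:
Zhou vs Tanaka: Tanaka wins 13–4.
Zhou vs Ruiz: Ruiz, 12–5.
Zhou–Kaur: Kaur 12–5.
Tanaka–Ruiz: Tanaka 10–7.
Tanaka–Kaur: Tanaka 10–7.
Ruiz vs Kaur: Kaur wins 11–6.
Tanaka beats each of Zhou, Ruiz, Kaur — Tanaka is the Condorcet winner.

Tanaka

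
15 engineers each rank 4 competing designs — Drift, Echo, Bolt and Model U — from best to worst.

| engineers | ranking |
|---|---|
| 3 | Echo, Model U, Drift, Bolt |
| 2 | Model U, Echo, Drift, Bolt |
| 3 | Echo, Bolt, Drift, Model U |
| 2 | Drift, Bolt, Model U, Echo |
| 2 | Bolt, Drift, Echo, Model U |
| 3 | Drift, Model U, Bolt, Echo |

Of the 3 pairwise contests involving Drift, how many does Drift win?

Drift against each rival (15 engineers):
Drift vs Echo: Echo wins 8–7.
Drift vs Bolt: Drift, 10–5.
Drift vs Model U: 3+2+2+3 = 10 for Drift, 5 for Model U — Drift by 10–5.
Drift beats Bolt, Model U; loses to Echo — 2 pairwise wins.

2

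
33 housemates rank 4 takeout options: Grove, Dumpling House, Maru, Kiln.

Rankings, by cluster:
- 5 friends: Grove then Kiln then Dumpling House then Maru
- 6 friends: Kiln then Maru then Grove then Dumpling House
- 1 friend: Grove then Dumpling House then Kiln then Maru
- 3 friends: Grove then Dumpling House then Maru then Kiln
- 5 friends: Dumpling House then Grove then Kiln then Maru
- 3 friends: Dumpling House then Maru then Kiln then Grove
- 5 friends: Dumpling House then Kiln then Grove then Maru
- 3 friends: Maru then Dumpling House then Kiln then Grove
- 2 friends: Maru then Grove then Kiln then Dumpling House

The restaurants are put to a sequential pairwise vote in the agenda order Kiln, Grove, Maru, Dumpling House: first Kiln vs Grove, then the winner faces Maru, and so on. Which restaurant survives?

Dumpling House

Round 1: Kiln vs Grove — 17–16, Kiln advances.
Round 2: Kiln vs Maru — 22–11, Kiln advances.
Round 3: Kiln vs Dumpling House — 13–20, Dumpling House advances.
Dumpling House survives the agenda.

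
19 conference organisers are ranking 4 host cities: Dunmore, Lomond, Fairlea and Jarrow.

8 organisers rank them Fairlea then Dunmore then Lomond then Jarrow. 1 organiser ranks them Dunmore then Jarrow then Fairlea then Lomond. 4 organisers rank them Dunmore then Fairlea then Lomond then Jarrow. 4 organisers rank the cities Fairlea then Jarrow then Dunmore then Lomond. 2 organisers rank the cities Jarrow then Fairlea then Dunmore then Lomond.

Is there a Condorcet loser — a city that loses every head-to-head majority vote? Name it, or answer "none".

Jarrow

Head-to-head results (19 organisers):
Dunmore vs Lomond: 19 to 0, Dunmore.
Dunmore vs Fairlea: Dunmore preferred on 1+4 = 5 ballots; Fairlea wins 14–5.
Dunmore vs Jarrow: Dunmore, 13–6.
Lomond vs Fairlea: Fairlea, 19–0.
Lomond vs Jarrow: Lomond, 12–7.
Fairlea vs Jarrow: Fairlea wins 16–3.
Only Jarrow has no wins; Jarrow is the Condorcet loser.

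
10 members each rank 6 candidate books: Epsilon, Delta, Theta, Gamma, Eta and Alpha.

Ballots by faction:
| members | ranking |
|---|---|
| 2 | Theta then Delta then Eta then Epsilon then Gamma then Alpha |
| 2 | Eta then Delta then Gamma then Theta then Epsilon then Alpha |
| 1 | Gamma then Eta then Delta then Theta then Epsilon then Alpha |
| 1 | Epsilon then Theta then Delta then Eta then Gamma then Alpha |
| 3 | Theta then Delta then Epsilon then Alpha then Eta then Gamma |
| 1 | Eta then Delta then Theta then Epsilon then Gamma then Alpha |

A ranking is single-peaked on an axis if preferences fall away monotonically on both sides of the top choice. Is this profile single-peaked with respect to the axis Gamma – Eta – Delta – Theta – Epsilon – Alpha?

yes

Axis positions: Gamma=1, Eta=2, Delta=3, Theta=4, Epsilon=5, Alpha=6.
Faction 1 (peak Theta at position 4): ranking walks positions 4-3-2-5-1-6, expanding outward from the peak — single-peaked.
Faction 2 (peak Eta at position 2): ranking walks positions 2-3-1-4-5-6, expanding outward from the peak — single-peaked.
Faction 3 (peak Gamma at position 1): ranking walks positions 1-2-3-4-5-6, expanding outward from the peak — single-peaked.
Faction 4 (peak Epsilon at position 5): ranking walks positions 5-4-3-2-1-6, expanding outward from the peak — single-peaked.
Faction 5 (peak Theta at position 4): ranking walks positions 4-3-5-6-2-1, expanding outward from the peak — single-peaked.
Faction 6 (peak Eta at position 2): ranking walks positions 2-3-4-5-1-6, expanding outward from the peak — single-peaked.
Every ranking is single-peaked on this axis.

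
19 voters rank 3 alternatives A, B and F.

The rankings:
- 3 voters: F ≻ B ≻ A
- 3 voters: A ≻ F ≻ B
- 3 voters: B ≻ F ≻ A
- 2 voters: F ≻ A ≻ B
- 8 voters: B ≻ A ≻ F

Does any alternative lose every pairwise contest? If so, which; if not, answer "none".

F

Head-to-head results (19 voters):
A vs B: 3+2 = 5 for A, 14 for B — B by 14–5.
A vs F: 11 to 8, A.
B vs F: B preferred on 3+8 = 11 ballots; B wins 11–8.
F loses to every other alternative — it is the Condorcet loser.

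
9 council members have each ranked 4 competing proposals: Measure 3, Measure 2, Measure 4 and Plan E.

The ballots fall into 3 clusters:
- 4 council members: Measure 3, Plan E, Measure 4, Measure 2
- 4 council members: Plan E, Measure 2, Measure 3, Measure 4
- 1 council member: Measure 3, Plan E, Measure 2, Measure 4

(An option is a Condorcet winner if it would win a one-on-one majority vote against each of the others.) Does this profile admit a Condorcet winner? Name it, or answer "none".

Measure 3

Head-to-head results (9 council members):
Measure 3 vs Measure 2: 4+1 = 5 for Measure 3, 4 for Measure 2 — Measure 3 by 5–4.
Measure 3 vs Measure 4: Measure 3 preferred on 4+4+1 = 9 ballots; Measure 3 wins 9–0.
Measure 3 vs Plan E: Measure 3 preferred on 4+1 = 5 ballots; Measure 3 wins 5–4.
Measure 2 vs Measure 4: Measure 2 preferred on 4+1 = 5 ballots; Measure 2 wins 5–4.
Measure 2 vs Plan E: 0 to 9, Plan E.
Measure 4 vs Plan E: Measure 4 preferred on 0 ballots; Plan E wins 9–0.
Measure 3 wins every pairwise contest, so Measure 3 is the Condorcet winner.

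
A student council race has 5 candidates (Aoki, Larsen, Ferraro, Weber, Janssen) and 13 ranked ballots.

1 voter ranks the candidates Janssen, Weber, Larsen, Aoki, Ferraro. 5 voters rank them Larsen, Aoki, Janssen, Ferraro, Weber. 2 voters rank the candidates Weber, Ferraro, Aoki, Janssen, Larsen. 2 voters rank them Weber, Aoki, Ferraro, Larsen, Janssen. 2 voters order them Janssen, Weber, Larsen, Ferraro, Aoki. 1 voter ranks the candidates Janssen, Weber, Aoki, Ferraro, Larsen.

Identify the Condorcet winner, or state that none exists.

none

Check each pair by majority over 13 ballots:
Aoki vs Larsen: 5 to 8, Larsen.
Aoki vs Ferraro: 1+5+2+1 = 9 for Aoki, 4 for Ferraro — Aoki by 9–4.
Aoki vs Weber: 5 to 8, Weber.
Aoki vs Janssen: 9 to 4, Aoki.
Larsen vs Ferraro: 8 to 5, Larsen.
Larsen vs Weber: 5 to 8, Weber.
Larsen vs Janssen: Larsen preferred on 5+2 = 7 ballots; Larsen wins 7–6.
Ferraro vs Weber: Ferraro is ranked higher on 5 ballots, Weber on 8. Weber wins 8–5.
Ferraro vs Janssen: Ferraro preferred on 2+2 = 4 ballots; Janssen wins 9–4.
Weber vs Janssen: 4 to 9, Janssen.
Every candidate loses at least once (Aoki loses to Larsen; Larsen loses to Weber; Ferraro loses to Aoki; Weber loses to Janssen; Janssen loses to Aoki). The majority relation contains the cycle Aoki > Janssen > Weber > Aoki, so there is no Condorcet winner.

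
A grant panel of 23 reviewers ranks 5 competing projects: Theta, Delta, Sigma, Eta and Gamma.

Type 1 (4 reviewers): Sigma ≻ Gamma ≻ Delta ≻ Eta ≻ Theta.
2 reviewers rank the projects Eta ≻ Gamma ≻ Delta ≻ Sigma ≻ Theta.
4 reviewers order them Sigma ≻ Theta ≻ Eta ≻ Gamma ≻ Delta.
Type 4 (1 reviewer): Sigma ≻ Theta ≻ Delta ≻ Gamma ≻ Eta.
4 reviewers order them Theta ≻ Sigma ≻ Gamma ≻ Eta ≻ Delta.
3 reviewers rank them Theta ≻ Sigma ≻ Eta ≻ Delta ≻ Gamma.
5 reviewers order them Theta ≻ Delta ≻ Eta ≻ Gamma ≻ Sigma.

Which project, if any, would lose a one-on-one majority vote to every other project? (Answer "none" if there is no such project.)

Head-to-head results (23 reviewers):
Theta vs Delta: Theta is ranked higher on 4+1+4+3+5 = 17 ballots, Delta on 6. Theta wins 17–6.
Theta vs Sigma: 12 to 11, Theta.
Theta vs Eta: Theta wins 17–6.
Theta vs Gamma: 17 to 6, Theta.
Delta vs Sigma: Sigma, 16–7.
Delta–Eta: Eta 13–10.
Delta vs Gamma: 9 to 14, Gamma.
Sigma vs Eta: Sigma wins 16–7.
Sigma–Gamma: Sigma 16–7.
Eta vs Gamma: Eta, 14–9.
Delta is beaten in every head-to-head and is the Condorcet loser.

Delta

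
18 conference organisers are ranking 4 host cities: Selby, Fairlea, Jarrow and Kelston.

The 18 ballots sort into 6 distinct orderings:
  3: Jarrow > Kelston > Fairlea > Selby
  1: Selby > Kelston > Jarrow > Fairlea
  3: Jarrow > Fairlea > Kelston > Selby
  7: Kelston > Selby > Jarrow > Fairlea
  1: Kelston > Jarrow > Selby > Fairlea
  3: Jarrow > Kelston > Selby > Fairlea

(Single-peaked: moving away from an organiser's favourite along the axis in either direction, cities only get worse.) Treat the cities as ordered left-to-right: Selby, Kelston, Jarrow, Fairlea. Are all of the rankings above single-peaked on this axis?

Axis positions: Selby=1, Kelston=2, Jarrow=3, Fairlea=4.
Cluster 1 (peak Jarrow at position 3): ranking walks positions 3-2-4-1, expanding outward from the peak — single-peaked.
Cluster 2 (peak Selby at position 1): ranking walks positions 1-2-3-4, expanding outward from the peak — single-peaked.
Cluster 3 (peak Jarrow at position 3): ranking walks positions 3-4-2-1, expanding outward from the peak — single-peaked.
Cluster 4 (peak Kelston at position 2): ranking walks positions 2-1-3-4, expanding outward from the peak — single-peaked.
Cluster 5 (peak Kelston at position 2): ranking walks positions 2-3-1-4, expanding outward from the peak — single-peaked.
Cluster 6 (peak Jarrow at position 3): ranking walks positions 3-2-1-4, expanding outward from the peak — single-peaked.
Every ranking is single-peaked on this axis.

yes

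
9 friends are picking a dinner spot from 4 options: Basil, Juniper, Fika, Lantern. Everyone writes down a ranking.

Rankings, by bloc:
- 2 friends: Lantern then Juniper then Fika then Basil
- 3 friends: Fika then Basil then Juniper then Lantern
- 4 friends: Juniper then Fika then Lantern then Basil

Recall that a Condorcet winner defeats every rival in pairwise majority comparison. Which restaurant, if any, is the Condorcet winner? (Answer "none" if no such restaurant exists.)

Juniper

Pairwise majorities:
Basil vs Juniper: Juniper wins 6–3.
Basil vs Fika: Fika wins 9–0.
Basil vs Lantern: Lantern, 6–3.
Juniper vs Fika: Juniper wins 6–3.
Juniper vs Lantern: Juniper is ranked higher on 3+4 = 7 ballots, Lantern on 2. Juniper wins 7–2.
Fika vs Lantern: Fika wins 7–2.
Juniper wins every pairwise contest, so Juniper is the Condorcet winner.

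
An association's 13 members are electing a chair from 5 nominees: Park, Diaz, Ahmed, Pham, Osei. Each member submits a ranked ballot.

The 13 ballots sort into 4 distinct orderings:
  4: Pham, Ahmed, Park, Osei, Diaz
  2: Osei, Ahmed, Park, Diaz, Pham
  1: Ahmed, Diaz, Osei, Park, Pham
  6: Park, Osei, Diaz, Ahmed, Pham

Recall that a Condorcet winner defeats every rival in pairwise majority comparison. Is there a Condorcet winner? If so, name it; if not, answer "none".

none

Pairwise majorities:
Park vs Diaz: 4+2+6 = 12 for Park, 1 for Diaz — Park by 12–1.
Park vs Ahmed: 6 to 7, Ahmed.
Park vs Pham: Park is ranked higher on 2+1+6 = 9 ballots, Pham on 4. Park wins 9–4.
Park vs Osei: 4+6 = 10 for Park, 3 for Osei — Park by 10–3.
Diaz vs Ahmed: Diaz is ranked higher on 6 ballots, Ahmed on 7. Ahmed wins 7–6.
Diaz vs Pham: 9 to 4, Diaz.
Diaz vs Osei: 1 to 12, Osei.
Ahmed vs Pham: 2+1+6 = 9 for Ahmed, 4 for Pham — Ahmed by 9–4.
Ahmed vs Osei: Ahmed preferred on 4+1 = 5 ballots; Osei wins 8–5.
Pham vs Osei: Pham is ranked higher on 4 ballots, Osei on 9. Osei wins 9–4.
No candidate is unbeaten: Park loses to Ahmed; Diaz loses to Park; Ahmed loses to Osei; Pham loses to Park; Osei loses to Park. In particular Park → Osei → Ahmed → Park is a majority cycle — no Condorcet winner exists.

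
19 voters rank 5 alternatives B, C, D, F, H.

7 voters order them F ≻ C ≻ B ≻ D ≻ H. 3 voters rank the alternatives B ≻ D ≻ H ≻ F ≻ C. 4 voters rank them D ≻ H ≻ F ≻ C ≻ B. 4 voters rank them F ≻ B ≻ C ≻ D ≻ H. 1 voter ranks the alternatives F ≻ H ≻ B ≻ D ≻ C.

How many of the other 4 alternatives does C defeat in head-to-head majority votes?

3

C against each rival (19 voters):
C–B: C 11–8.
C vs D: C wins 11–8.
C vs F: 0 to 19, F.
C vs H: 7+4 = 11 for C, 8 for H — C by 11–8.
C beats B, D, H; loses to F — 3 pairwise wins.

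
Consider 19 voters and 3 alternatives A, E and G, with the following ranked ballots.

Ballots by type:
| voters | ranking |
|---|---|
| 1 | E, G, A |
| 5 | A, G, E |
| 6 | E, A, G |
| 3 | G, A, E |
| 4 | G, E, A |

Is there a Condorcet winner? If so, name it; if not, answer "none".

none

Pairwise majorities:
A vs E: E wins 11–8.
A vs G: A wins 11–8.
E vs G: G wins 12–7.
Every alternative loses at least once (A loses to E; E loses to G; G loses to A). The majority relation contains the cycle A > G > E > A, so there is no Condorcet winner.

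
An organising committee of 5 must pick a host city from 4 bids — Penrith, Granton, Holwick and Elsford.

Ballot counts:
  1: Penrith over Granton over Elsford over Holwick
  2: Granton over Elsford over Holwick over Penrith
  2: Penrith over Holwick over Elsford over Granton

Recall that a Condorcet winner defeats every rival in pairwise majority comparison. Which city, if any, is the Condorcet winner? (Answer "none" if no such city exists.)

Check each pair by majority over 5 ballots:
Penrith vs Granton: Penrith preferred on 1+2 = 3 ballots; Penrith wins 3–2.
Penrith vs Holwick: 3 to 2, Penrith.
Penrith vs Elsford: 1+2 = 3 for Penrith, 2 for Elsford — Penrith by 3–2.
Granton vs Holwick: Granton preferred on 1+2 = 3 ballots; Granton wins 3–2.
Granton vs Elsford: Granton is ranked higher on 1+2 = 3 ballots, Elsford on 2. Granton wins 3–2.
Holwick vs Elsford: 2 to 3, Elsford.
Penrith wins every pairwise contest, so Penrith is the Condorcet winner.

Penrith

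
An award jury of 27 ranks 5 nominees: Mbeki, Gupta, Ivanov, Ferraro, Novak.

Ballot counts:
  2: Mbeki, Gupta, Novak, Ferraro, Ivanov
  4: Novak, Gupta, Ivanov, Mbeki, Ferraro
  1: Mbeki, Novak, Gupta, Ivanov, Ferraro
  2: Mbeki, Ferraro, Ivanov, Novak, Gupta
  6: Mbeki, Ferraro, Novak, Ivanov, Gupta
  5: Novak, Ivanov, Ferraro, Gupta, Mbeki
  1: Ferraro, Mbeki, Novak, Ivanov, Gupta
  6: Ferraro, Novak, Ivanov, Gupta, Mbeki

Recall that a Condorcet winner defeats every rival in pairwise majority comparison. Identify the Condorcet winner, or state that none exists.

none

Head-to-head results (27 jurors):
Mbeki–Gupta: Gupta 15–12.
Mbeki vs Ivanov: Ivanov wins 15–12.
Mbeki–Ferraro: Mbeki 15–12.
Mbeki vs Novak: Novak, 15–12.
Gupta–Ivanov: Ivanov 20–7.
Gupta vs Ferraro: Ferraro wins 20–7.
Gupta vs Novak: Novak, 25–2.
Ivanov–Ferraro: Ferraro 17–10.
Ivanov–Novak: Novak 25–2.
Ferraro vs Novak: Ferraro, 15–12.
Every nominee loses at least once (Mbeki loses to Gupta; Gupta loses to Ivanov; Ivanov loses to Ferraro; Ferraro loses to Mbeki; Novak loses to Ferraro). The majority relation contains the cycle Mbeki → Ferraro → Gupta → Mbeki, so there is no Condorcet winner.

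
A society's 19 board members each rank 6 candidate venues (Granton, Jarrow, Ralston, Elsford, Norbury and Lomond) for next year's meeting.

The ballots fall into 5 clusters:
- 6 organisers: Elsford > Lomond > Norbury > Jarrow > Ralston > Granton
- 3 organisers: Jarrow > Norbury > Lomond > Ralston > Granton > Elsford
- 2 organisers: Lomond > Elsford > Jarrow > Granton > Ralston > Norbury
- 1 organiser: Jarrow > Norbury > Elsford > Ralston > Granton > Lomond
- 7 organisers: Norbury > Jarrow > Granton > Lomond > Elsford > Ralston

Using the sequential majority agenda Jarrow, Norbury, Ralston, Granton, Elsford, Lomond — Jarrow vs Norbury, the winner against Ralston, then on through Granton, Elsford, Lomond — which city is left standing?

Norbury

Round 1: Jarrow vs Norbury — 6–13, Norbury advances.
Round 2: Norbury vs Ralston — 17–2, Norbury advances.
Round 3: Norbury vs Granton — 17–2, Norbury advances.
Round 4: Norbury vs Elsford — 11–8, Norbury advances.
Round 5: Norbury vs Lomond — 11–8, Norbury advances.
The agenda winner is Norbury.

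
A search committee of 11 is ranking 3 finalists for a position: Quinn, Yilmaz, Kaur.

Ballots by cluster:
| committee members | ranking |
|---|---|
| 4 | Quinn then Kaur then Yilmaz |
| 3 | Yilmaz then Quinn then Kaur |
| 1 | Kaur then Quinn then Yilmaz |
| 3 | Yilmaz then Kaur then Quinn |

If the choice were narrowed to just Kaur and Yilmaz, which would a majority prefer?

Ballots ranking Kaur above Yilmaz: 4 + 1 = 5.
Ballots ranking Yilmaz above Kaur: 11 − 5 = 6.
Yilmaz wins the head-to-head 6–5.

Yilmaz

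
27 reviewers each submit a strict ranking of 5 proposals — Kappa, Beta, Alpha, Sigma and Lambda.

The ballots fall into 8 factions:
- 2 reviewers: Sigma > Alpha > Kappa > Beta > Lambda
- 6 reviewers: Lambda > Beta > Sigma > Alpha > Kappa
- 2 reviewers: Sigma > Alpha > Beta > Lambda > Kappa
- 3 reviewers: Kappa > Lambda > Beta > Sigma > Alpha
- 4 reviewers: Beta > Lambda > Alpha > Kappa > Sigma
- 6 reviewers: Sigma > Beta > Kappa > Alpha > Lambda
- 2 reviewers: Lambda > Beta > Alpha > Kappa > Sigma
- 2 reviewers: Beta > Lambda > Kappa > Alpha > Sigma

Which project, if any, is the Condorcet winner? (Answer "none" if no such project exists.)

Head-to-head results (27 reviewers):
Kappa vs Beta: Beta wins 22–5.
Kappa vs Alpha: Alpha wins 16–11.
Kappa vs Sigma: Kappa is ranked higher on 3+4+2+2 = 11 ballots, Sigma on 16. Sigma wins 16–11.
Kappa vs Lambda: Lambda wins 16–11.
Beta vs Alpha: Beta wins 23–4.
Beta vs Sigma: Beta wins 17–10.
Beta vs Lambda: Beta, 16–11.
Alpha–Sigma: Sigma 19–8.
Alpha vs Lambda: 2+2+6 = 10 for Alpha, 17 for Lambda — Lambda by 17–10.
Sigma vs Lambda: 10 to 17, Lambda.
Only Beta has no losses; Beta is the Condorcet winner.

Beta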